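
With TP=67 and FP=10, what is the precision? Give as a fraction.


Precision = TP / (TP + FP) = 67 / 77 = 67/77.

67/77


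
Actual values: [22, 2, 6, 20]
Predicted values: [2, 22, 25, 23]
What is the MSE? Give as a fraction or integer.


MSE = (1/4) * ((22-2)^2=400 + (2-22)^2=400 + (6-25)^2=361 + (20-23)^2=9). Sum = 1170. MSE = 585/2.

585/2


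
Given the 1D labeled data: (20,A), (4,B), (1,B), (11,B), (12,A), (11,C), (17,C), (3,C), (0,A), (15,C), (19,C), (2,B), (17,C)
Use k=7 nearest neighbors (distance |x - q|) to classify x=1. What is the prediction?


Distances: |20-1|=19, |4-1|=3, |1-1|=0, |11-1|=10, |12-1|=11, |11-1|=10, |17-1|=16, |3-1|=2, |0-1|=1, |15-1|=14, |19-1|=18, |2-1|=1, |17-1|=16. 7 nearest: (1,B), (0,A), (2,B), (3,C), (4,B), (11,B), (11,C). Counts: {'B': 4, 'A': 1, 'C': 2}. Majority class: B.

B


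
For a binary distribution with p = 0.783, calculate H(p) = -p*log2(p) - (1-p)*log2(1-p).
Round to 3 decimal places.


H = -0.783*log2(0.783) - 0.217*log2(0.217) = 0.755.

0.755


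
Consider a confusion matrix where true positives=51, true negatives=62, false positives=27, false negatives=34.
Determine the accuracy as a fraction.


Accuracy = (TP + TN) / (TP + TN + FP + FN) = (51 + 62) / 174 = 113/174.

113/174


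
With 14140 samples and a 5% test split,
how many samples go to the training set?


Test set = 14140 * 5% = 707. Training set = 14140 - 707 = 13433.

13433


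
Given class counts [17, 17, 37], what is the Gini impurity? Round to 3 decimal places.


Total = 71. Proportions: 17/71, 17/71, 37/71. sum(p_i^2) = 0.3862. Gini = 1 - 0.3862 = 0.6138, which rounds to 0.614.

0.614


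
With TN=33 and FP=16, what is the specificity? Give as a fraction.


Specificity = TN / (TN + FP) = 33 / 49 = 33/49.

33/49


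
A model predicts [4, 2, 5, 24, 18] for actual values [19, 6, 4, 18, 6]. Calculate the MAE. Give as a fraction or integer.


MAE = (1/5) * (|19-4|=15 + |6-2|=4 + |4-5|=1 + |18-24|=6 + |6-18|=12). Sum = 38. MAE = 38/5.

38/5


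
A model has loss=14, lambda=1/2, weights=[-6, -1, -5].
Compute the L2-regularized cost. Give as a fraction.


L2 sq norm = sum(w^2) = 62. J = 14 + 1/2 * 62 = 45.

45


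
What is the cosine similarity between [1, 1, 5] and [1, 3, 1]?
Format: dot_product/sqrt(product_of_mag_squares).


dot = 9. |a|^2 = 27, |b|^2 = 11. cos = 9/sqrt(297).

9/sqrt(297)


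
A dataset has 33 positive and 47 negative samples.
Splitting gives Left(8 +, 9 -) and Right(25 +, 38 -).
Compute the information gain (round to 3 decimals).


H(parent) = 0.9778. H(left) = 0.9975, H(right) = 0.9691. Weighted = (17/80)*0.9975 + (63/80)*0.9691 = 0.9751. IG = 0.9778 - 0.9751 = 0.0027, which rounds to 0.003.

0.003


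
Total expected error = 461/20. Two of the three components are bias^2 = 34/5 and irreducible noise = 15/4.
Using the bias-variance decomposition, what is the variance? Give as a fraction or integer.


Total error = bias^2 + variance + irreducible noise. So variance = 461/20 - 34/5 - 15/4 = 25/2.

25/2


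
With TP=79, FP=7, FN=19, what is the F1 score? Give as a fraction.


Precision = 79/86 = 79/86. Recall = 79/98 = 79/98. F1 = 2*P*R/(P+R) = 79/92.

79/92


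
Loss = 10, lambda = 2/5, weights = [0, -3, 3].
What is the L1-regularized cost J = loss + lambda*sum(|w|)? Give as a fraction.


L1 norm = sum(|w|) = 6. J = 10 + 2/5 * 6 = 62/5.

62/5


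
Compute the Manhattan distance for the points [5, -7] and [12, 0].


d = sum of absolute differences: |5-12|=7 + |-7-0|=7 = 14.

14


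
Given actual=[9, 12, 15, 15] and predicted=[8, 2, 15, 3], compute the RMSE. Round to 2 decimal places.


MSE = 61.2500. RMSE = sqrt(61.2500) = 7.83.

7.83


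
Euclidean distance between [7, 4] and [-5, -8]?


d = sqrt(sum of squared differences). (7--5)^2=144, (4--8)^2=144. Sum = 288.

sqrt(288)


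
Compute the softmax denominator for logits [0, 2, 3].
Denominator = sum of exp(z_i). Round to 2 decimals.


Denom = e^0=1.0000 + e^2=7.3891 + e^3=20.0855. Sum = 28.4746, which rounds to 28.47.

28.47


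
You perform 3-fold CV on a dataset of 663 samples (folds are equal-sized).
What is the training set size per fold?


Each validation fold has 663/3 = 221 samples. Training set = 663 - 221 = 442.

442


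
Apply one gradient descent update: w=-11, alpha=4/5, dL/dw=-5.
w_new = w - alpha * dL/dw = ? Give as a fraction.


w_new = -11 - 4/5 * -5 = -11 - -4 = -7.

-7


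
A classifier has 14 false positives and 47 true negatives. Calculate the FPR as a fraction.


FPR = FP / (FP + TN) = 14 / 61 = 14/61.

14/61


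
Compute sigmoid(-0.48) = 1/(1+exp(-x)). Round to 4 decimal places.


sigma(-0.48) = 1/(1+e^(0.48)) = 1/(1+1.616074) = 1/2.616074 = 0.3823.

0.3823


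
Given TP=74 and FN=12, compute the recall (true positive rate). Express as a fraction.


Recall = TP / (TP + FN) = 74 / 86 = 37/43.

37/43


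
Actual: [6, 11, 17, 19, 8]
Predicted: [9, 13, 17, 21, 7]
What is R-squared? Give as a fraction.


Mean(y) = 61/5. SS_res = 18. SS_tot = 634/5. R^2 = 1 - 18/(634/5) = 272/317.

272/317


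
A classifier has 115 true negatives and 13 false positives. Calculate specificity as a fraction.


Specificity = TN / (TN + FP) = 115 / 128 = 115/128.

115/128


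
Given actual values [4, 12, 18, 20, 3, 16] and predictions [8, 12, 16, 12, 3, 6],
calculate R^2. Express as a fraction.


Mean(y) = 73/6. SS_res = 184. SS_tot = 1565/6. R^2 = 1 - 184/(1565/6) = 461/1565.

461/1565


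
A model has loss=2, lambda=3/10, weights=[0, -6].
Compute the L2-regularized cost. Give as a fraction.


L2 sq norm = sum(w^2) = 36. J = 2 + 3/10 * 36 = 64/5.

64/5


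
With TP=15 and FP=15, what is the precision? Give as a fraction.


Precision = TP / (TP + FP) = 15 / 30 = 1/2.

1/2


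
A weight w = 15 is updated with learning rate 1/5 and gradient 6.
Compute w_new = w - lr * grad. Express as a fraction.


w_new = 15 - 1/5 * 6 = 15 - 6/5 = 69/5.

69/5


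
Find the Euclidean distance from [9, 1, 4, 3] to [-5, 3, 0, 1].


d = sqrt(sum of squared differences). (9--5)^2=196, (1-3)^2=4, (4-0)^2=16, (3-1)^2=4. Sum = 220.

sqrt(220)


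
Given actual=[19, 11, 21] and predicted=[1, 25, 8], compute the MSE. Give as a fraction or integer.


MSE = (1/3) * ((19-1)^2=324 + (11-25)^2=196 + (21-8)^2=169). Sum = 689. MSE = 689/3.

689/3


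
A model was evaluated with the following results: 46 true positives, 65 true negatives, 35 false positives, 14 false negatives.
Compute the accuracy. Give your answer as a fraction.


Accuracy = (TP + TN) / (TP + TN + FP + FN) = (46 + 65) / 160 = 111/160.

111/160


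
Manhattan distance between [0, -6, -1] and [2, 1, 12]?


d = sum of absolute differences: |0-2|=2 + |-6-1|=7 + |-1-12|=13 = 22.

22


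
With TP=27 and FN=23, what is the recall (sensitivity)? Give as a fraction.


Recall = TP / (TP + FN) = 27 / 50 = 27/50.

27/50


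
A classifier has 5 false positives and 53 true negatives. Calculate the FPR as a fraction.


FPR = FP / (FP + TN) = 5 / 58 = 5/58.

5/58


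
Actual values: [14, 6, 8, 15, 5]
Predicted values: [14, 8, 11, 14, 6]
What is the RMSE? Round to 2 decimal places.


MSE = 3.0000. RMSE = sqrt(3.0000) = 1.73.

1.73


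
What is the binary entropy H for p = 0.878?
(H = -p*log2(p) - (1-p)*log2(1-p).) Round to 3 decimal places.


H = -0.878*log2(0.878) - 0.122*log2(0.122) = 0.535.

0.535


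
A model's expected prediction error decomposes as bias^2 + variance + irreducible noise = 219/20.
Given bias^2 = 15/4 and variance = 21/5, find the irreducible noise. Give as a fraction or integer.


Total error = bias^2 + variance + irreducible noise. So irreducible noise = 219/20 - 15/4 - 21/5 = 3.

3


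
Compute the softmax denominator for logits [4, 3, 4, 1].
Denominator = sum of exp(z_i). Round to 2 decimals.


Denom = e^4=54.5982 + e^3=20.0855 + e^4=54.5982 + e^1=2.7183. Sum = 132.0002, which rounds to 132.00.

132.00


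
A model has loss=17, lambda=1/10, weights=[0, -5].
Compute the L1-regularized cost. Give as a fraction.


L1 norm = sum(|w|) = 5. J = 17 + 1/10 * 5 = 35/2.

35/2


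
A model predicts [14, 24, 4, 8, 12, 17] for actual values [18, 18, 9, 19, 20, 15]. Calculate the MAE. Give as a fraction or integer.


MAE = (1/6) * (|18-14|=4 + |18-24|=6 + |9-4|=5 + |19-8|=11 + |20-12|=8 + |15-17|=2). Sum = 36. MAE = 6.

6


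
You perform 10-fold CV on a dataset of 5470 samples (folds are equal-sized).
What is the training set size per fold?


Each validation fold has 5470/10 = 547 samples. Training set = 5470 - 547 = 4923.

4923


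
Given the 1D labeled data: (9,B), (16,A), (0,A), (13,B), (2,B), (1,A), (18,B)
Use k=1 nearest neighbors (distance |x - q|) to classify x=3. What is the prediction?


Distances: |9-3|=6, |16-3|=13, |0-3|=3, |13-3|=10, |2-3|=1, |1-3|=2, |18-3|=15. 1 nearest: (2,B). Counts: {'B': 1}. Majority class: B.

B


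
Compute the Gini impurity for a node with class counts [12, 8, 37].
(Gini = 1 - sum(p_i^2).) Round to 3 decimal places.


Total = 57. Proportions: 12/57, 8/57, 37/57. sum(p_i^2) = 0.4854. Gini = 1 - 0.4854 = 0.5146, which rounds to 0.515.

0.515


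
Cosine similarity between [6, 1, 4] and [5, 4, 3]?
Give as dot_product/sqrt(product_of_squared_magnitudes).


dot = 46. |a|^2 = 53, |b|^2 = 50. cos = 46/sqrt(2650).

46/sqrt(2650)


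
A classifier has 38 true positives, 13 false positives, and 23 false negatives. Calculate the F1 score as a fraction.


Precision = 38/51 = 38/51. Recall = 38/61 = 38/61. F1 = 2*P*R/(P+R) = 19/28.

19/28


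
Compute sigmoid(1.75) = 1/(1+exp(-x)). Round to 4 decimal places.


sigma(1.75) = 1/(1+e^(-1.75)) = 1/(1+0.173774) = 1/1.173774 = 0.8520.

0.8520


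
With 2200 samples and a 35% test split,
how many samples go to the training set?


Test set = 2200 * 35% = 770. Training set = 2200 - 770 = 1430.

1430


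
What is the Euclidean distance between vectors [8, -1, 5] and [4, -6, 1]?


d = sqrt(sum of squared differences). (8-4)^2=16, (-1--6)^2=25, (5-1)^2=16. Sum = 57.

sqrt(57)


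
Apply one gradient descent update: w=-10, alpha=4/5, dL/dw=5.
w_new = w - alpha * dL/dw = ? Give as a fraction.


w_new = -10 - 4/5 * 5 = -10 - 4 = -14.

-14


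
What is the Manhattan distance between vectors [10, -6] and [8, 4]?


d = sum of absolute differences: |10-8|=2 + |-6-4|=10 = 12.

12


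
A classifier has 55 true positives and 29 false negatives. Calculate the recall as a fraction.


Recall = TP / (TP + FN) = 55 / 84 = 55/84.

55/84


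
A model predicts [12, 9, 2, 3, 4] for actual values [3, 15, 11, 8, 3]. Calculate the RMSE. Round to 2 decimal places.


MSE = 44.8000. RMSE = sqrt(44.8000) = 6.69.

6.69


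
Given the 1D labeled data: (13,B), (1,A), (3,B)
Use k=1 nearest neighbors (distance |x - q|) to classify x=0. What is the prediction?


Distances: |13-0|=13, |1-0|=1, |3-0|=3. 1 nearest: (1,A). Counts: {'A': 1}. Majority class: A.

A


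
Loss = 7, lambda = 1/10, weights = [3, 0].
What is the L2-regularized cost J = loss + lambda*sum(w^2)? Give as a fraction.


L2 sq norm = sum(w^2) = 9. J = 7 + 1/10 * 9 = 79/10.

79/10


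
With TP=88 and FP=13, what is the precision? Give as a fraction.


Precision = TP / (TP + FP) = 88 / 101 = 88/101.

88/101


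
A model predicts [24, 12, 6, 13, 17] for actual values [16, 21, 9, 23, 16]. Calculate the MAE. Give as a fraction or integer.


MAE = (1/5) * (|16-24|=8 + |21-12|=9 + |9-6|=3 + |23-13|=10 + |16-17|=1). Sum = 31. MAE = 31/5.

31/5


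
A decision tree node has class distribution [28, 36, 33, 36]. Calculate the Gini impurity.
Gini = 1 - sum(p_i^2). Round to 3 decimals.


Total = 133. Proportions: 28/133, 36/133, 33/133, 36/133. sum(p_i^2) = 0.2524. Gini = 1 - 0.2524 = 0.7476, which rounds to 0.748.

0.748


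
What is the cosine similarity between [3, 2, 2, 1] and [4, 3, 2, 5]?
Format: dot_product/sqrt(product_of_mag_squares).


dot = 27. |a|^2 = 18, |b|^2 = 54. cos = 27/sqrt(972).

27/sqrt(972)


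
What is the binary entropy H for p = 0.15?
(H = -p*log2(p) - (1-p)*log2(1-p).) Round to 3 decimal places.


H = -0.15*log2(0.15) - 0.85*log2(0.85) = 0.610.

0.610


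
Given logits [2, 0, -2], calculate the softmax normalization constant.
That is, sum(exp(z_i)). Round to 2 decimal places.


Denom = e^2=7.3891 + e^0=1.0000 + e^-2=0.1353. Sum = 8.5244, which rounds to 8.52.

8.52


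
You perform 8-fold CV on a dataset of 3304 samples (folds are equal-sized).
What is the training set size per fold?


Each validation fold has 3304/8 = 413 samples. Training set = 3304 - 413 = 2891.

2891


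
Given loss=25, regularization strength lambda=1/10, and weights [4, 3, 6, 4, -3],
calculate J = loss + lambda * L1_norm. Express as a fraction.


L1 norm = sum(|w|) = 20. J = 25 + 1/10 * 20 = 27.

27


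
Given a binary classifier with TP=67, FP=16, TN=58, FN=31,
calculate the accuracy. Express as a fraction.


Accuracy = (TP + TN) / (TP + TN + FP + FN) = (67 + 58) / 172 = 125/172.

125/172


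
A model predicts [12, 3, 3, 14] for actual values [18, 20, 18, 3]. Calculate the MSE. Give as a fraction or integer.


MSE = (1/4) * ((18-12)^2=36 + (20-3)^2=289 + (18-3)^2=225 + (3-14)^2=121). Sum = 671. MSE = 671/4.

671/4


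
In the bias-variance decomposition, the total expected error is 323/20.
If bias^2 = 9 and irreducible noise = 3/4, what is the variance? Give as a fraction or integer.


Total error = bias^2 + variance + irreducible noise. So variance = 323/20 - 9 - 3/4 = 32/5.

32/5


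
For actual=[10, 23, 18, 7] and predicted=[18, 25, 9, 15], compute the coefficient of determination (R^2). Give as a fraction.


Mean(y) = 29/2. SS_res = 213. SS_tot = 161. R^2 = 1 - 213/(161) = -52/161.

-52/161


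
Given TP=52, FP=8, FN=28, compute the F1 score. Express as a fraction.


Precision = 52/60 = 13/15. Recall = 52/80 = 13/20. F1 = 2*P*R/(P+R) = 26/35.

26/35


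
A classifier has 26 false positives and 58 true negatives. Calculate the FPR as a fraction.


FPR = FP / (FP + TN) = 26 / 84 = 13/42.

13/42


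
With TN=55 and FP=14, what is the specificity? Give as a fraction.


Specificity = TN / (TN + FP) = 55 / 69 = 55/69.

55/69


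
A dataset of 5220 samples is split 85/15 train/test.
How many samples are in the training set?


Test set = 5220 * 15% = 783. Training set = 5220 - 783 = 4437.

4437


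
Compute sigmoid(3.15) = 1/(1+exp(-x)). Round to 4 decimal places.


sigma(3.15) = 1/(1+e^(-3.15)) = 1/(1+0.042852) = 1/1.042852 = 0.9589.

0.9589


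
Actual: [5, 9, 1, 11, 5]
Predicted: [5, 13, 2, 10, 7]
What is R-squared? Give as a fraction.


Mean(y) = 31/5. SS_res = 22. SS_tot = 304/5. R^2 = 1 - 22/(304/5) = 97/152.

97/152


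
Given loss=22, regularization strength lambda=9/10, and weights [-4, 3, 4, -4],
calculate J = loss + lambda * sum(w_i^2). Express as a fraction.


L2 sq norm = sum(w^2) = 57. J = 22 + 9/10 * 57 = 733/10.

733/10


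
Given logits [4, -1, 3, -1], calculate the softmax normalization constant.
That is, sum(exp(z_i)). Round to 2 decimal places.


Denom = e^4=54.5982 + e^-1=0.3679 + e^3=20.0855 + e^-1=0.3679. Sum = 75.4195, which rounds to 75.42.

75.42


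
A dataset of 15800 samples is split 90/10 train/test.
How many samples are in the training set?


Test set = 15800 * 10% = 1580. Training set = 15800 - 1580 = 14220.

14220


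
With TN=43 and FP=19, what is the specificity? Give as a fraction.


Specificity = TN / (TN + FP) = 43 / 62 = 43/62.

43/62


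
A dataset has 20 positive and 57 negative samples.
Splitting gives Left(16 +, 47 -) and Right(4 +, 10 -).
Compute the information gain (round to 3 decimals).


H(parent) = 0.8264. H(left) = 0.8175, H(right) = 0.8631. Weighted = (63/77)*0.8175 + (14/77)*0.8631 = 0.8258. IG = 0.8264 - 0.8258 = 0.0006, which rounds to 0.001.

0.001


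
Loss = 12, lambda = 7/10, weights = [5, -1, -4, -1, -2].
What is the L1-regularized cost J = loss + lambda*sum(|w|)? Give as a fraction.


L1 norm = sum(|w|) = 13. J = 12 + 7/10 * 13 = 211/10.

211/10


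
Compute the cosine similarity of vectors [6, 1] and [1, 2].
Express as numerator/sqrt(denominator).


dot = 8. |a|^2 = 37, |b|^2 = 5. cos = 8/sqrt(185).

8/sqrt(185)


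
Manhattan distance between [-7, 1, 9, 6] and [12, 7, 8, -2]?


d = sum of absolute differences: |-7-12|=19 + |1-7|=6 + |9-8|=1 + |6--2|=8 = 34.

34


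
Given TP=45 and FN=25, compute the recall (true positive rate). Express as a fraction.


Recall = TP / (TP + FN) = 45 / 70 = 9/14.

9/14


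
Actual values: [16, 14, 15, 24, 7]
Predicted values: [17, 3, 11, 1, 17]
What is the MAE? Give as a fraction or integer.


MAE = (1/5) * (|16-17|=1 + |14-3|=11 + |15-11|=4 + |24-1|=23 + |7-17|=10). Sum = 49. MAE = 49/5.

49/5


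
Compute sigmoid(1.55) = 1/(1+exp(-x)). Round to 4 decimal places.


sigma(1.55) = 1/(1+e^(-1.55)) = 1/(1+0.212248) = 1/1.212248 = 0.8249.

0.8249


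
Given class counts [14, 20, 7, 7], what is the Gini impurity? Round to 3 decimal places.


Total = 48. Proportions: 14/48, 20/48, 7/48, 7/48. sum(p_i^2) = 0.3012. Gini = 1 - 0.3012 = 0.6988, which rounds to 0.699.

0.699


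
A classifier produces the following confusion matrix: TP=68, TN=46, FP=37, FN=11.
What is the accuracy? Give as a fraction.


Accuracy = (TP + TN) / (TP + TN + FP + FN) = (68 + 46) / 162 = 19/27.

19/27


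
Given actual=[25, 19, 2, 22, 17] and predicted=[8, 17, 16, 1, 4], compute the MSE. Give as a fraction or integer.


MSE = (1/5) * ((25-8)^2=289 + (19-17)^2=4 + (2-16)^2=196 + (22-1)^2=441 + (17-4)^2=169). Sum = 1099. MSE = 1099/5.

1099/5


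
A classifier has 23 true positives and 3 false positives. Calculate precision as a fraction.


Precision = TP / (TP + FP) = 23 / 26 = 23/26.

23/26


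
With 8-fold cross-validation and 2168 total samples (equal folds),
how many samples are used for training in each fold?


Each validation fold has 2168/8 = 271 samples. Training set = 2168 - 271 = 1897.

1897


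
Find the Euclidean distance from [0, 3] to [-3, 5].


d = sqrt(sum of squared differences). (0--3)^2=9, (3-5)^2=4. Sum = 13.

sqrt(13)


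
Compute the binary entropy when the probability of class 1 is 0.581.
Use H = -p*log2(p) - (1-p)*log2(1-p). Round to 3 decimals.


H = -0.581*log2(0.581) - 0.419*log2(0.419) = 0.981.

0.981


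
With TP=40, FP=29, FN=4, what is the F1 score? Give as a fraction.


Precision = 40/69 = 40/69. Recall = 40/44 = 10/11. F1 = 2*P*R/(P+R) = 80/113.

80/113


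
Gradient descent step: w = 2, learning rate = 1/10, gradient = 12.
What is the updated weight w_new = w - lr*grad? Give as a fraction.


w_new = 2 - 1/10 * 12 = 2 - 6/5 = 4/5.

4/5


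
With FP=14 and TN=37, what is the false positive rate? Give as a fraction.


FPR = FP / (FP + TN) = 14 / 51 = 14/51.

14/51


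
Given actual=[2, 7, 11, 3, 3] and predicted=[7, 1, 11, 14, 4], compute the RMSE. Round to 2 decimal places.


MSE = 36.6000. RMSE = sqrt(36.6000) = 6.05.

6.05


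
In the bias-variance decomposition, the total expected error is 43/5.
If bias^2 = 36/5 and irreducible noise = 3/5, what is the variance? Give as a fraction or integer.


Total error = bias^2 + variance + irreducible noise. So variance = 43/5 - 36/5 - 3/5 = 4/5.

4/5


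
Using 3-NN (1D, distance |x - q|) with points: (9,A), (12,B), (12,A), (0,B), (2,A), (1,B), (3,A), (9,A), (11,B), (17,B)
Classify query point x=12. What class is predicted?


Distances: |9-12|=3, |12-12|=0, |12-12|=0, |0-12|=12, |2-12|=10, |1-12|=11, |3-12|=9, |9-12|=3, |11-12|=1, |17-12|=5. 3 nearest: (12,A), (12,B), (11,B). Counts: {'A': 1, 'B': 2}. Majority class: B.

B


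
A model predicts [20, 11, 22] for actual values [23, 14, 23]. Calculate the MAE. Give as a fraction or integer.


MAE = (1/3) * (|23-20|=3 + |14-11|=3 + |23-22|=1). Sum = 7. MAE = 7/3.

7/3


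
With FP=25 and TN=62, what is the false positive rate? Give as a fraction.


FPR = FP / (FP + TN) = 25 / 87 = 25/87.

25/87


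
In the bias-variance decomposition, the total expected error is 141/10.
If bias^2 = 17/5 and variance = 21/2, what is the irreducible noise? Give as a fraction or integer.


Total error = bias^2 + variance + irreducible noise. So irreducible noise = 141/10 - 17/5 - 21/2 = 1/5.

1/5


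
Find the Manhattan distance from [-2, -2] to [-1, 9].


d = sum of absolute differences: |-2--1|=1 + |-2-9|=11 = 12.

12


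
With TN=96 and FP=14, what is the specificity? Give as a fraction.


Specificity = TN / (TN + FP) = 96 / 110 = 48/55.

48/55


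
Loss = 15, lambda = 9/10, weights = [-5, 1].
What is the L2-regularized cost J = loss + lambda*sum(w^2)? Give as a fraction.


L2 sq norm = sum(w^2) = 26. J = 15 + 9/10 * 26 = 192/5.

192/5


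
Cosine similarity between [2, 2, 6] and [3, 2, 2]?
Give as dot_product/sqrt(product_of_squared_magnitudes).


dot = 22. |a|^2 = 44, |b|^2 = 17. cos = 22/sqrt(748).

22/sqrt(748)


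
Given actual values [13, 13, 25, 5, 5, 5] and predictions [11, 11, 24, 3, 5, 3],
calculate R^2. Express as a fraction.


Mean(y) = 11. SS_res = 17. SS_tot = 312. R^2 = 1 - 17/(312) = 295/312.

295/312


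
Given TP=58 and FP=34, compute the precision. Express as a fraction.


Precision = TP / (TP + FP) = 58 / 92 = 29/46.

29/46


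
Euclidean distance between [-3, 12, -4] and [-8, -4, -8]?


d = sqrt(sum of squared differences). (-3--8)^2=25, (12--4)^2=256, (-4--8)^2=16. Sum = 297.

sqrt(297)


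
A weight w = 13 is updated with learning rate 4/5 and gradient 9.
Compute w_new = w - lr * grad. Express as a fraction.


w_new = 13 - 4/5 * 9 = 13 - 36/5 = 29/5.

29/5


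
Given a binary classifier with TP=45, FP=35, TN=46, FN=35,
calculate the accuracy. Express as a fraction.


Accuracy = (TP + TN) / (TP + TN + FP + FN) = (45 + 46) / 161 = 13/23.

13/23


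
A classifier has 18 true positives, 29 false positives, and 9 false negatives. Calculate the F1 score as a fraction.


Precision = 18/47 = 18/47. Recall = 18/27 = 2/3. F1 = 2*P*R/(P+R) = 18/37.

18/37


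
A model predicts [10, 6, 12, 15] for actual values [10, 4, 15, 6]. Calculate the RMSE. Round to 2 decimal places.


MSE = 23.5000. RMSE = sqrt(23.5000) = 4.85.

4.85


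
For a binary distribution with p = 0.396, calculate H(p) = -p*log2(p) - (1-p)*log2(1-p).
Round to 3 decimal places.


H = -0.396*log2(0.396) - 0.604*log2(0.604) = 0.969.

0.969


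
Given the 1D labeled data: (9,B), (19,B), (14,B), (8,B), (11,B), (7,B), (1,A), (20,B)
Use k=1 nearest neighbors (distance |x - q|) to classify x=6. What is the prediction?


Distances: |9-6|=3, |19-6|=13, |14-6|=8, |8-6|=2, |11-6|=5, |7-6|=1, |1-6|=5, |20-6|=14. 1 nearest: (7,B). Counts: {'B': 1}. Majority class: B.

B


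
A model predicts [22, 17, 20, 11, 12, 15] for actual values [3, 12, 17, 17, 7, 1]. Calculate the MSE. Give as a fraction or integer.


MSE = (1/6) * ((3-22)^2=361 + (12-17)^2=25 + (17-20)^2=9 + (17-11)^2=36 + (7-12)^2=25 + (1-15)^2=196). Sum = 652. MSE = 326/3.

326/3


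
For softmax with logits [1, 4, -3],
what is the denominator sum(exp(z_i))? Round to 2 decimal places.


Denom = e^1=2.7183 + e^4=54.5982 + e^-3=0.0498. Sum = 57.3663, which rounds to 57.37.

57.37


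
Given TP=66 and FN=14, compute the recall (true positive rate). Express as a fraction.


Recall = TP / (TP + FN) = 66 / 80 = 33/40.

33/40


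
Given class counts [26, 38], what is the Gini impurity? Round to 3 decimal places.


Total = 64. Proportions: 26/64, 38/64. sum(p_i^2) = 0.5176. Gini = 1 - 0.5176 = 0.4824, which rounds to 0.482.

0.482


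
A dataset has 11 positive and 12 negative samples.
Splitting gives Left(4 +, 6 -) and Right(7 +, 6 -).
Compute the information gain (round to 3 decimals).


H(parent) = 0.9986. H(left) = 0.9710, H(right) = 0.9957. Weighted = (10/23)*0.9710 + (13/23)*0.9957 = 0.9850. IG = 0.9986 - 0.9850 = 0.0136, which rounds to 0.014.

0.014


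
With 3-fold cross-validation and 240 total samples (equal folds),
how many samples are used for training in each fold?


Each validation fold has 240/3 = 80 samples. Training set = 240 - 80 = 160.

160


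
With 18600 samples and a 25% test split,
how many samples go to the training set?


Test set = 18600 * 25% = 4650. Training set = 18600 - 4650 = 13950.

13950


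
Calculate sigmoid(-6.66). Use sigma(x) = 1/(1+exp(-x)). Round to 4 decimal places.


sigma(-6.66) = 1/(1+e^(6.66)) = 1/(1+780.550937) = 1/781.550937 = 0.0013.

0.0013


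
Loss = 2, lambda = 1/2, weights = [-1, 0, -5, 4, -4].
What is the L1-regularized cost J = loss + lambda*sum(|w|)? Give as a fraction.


L1 norm = sum(|w|) = 14. J = 2 + 1/2 * 14 = 9.

9


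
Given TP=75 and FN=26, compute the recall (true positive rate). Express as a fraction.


Recall = TP / (TP + FN) = 75 / 101 = 75/101.

75/101


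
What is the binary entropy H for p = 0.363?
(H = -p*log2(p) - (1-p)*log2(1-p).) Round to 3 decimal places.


H = -0.363*log2(0.363) - 0.637*log2(0.637) = 0.945.

0.945


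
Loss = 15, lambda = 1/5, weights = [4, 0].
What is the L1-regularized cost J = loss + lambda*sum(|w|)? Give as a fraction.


L1 norm = sum(|w|) = 4. J = 15 + 1/5 * 4 = 79/5.

79/5


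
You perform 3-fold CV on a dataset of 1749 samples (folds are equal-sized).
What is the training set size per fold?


Each validation fold has 1749/3 = 583 samples. Training set = 1749 - 583 = 1166.

1166


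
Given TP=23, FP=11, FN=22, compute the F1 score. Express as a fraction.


Precision = 23/34 = 23/34. Recall = 23/45 = 23/45. F1 = 2*P*R/(P+R) = 46/79.

46/79


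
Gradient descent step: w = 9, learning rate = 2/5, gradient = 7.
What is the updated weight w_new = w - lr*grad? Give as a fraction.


w_new = 9 - 2/5 * 7 = 9 - 14/5 = 31/5.

31/5


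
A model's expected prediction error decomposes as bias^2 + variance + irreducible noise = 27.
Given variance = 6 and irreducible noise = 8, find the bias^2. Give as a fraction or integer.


Total error = bias^2 + variance + irreducible noise. So bias^2 = 27 - 6 - 8 = 13.

13


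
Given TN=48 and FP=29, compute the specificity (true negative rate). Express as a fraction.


Specificity = TN / (TN + FP) = 48 / 77 = 48/77.

48/77


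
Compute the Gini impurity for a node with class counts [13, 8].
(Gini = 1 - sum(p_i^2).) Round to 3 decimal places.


Total = 21. Proportions: 13/21, 8/21. sum(p_i^2) = 0.5283. Gini = 1 - 0.5283 = 0.4717, which rounds to 0.472.

0.472


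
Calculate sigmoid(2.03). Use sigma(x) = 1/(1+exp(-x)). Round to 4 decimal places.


sigma(2.03) = 1/(1+e^(-2.03)) = 1/(1+0.131336) = 1/1.131336 = 0.8839.

0.8839


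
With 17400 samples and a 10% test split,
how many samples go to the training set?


Test set = 17400 * 10% = 1740. Training set = 17400 - 1740 = 15660.

15660


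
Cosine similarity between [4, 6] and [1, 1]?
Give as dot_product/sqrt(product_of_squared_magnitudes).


dot = 10. |a|^2 = 52, |b|^2 = 2. cos = 10/sqrt(104).

10/sqrt(104)


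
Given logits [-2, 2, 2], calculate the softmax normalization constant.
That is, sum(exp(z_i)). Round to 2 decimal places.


Denom = e^-2=0.1353 + e^2=7.3891 + e^2=7.3891. Sum = 14.9135, which rounds to 14.91.

14.91


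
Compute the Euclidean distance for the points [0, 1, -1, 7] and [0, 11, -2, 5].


d = sqrt(sum of squared differences). (0-0)^2=0, (1-11)^2=100, (-1--2)^2=1, (7-5)^2=4. Sum = 105.

sqrt(105)


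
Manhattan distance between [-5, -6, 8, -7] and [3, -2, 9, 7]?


d = sum of absolute differences: |-5-3|=8 + |-6--2|=4 + |8-9|=1 + |-7-7|=14 = 27.

27


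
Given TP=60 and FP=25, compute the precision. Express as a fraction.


Precision = TP / (TP + FP) = 60 / 85 = 12/17.

12/17


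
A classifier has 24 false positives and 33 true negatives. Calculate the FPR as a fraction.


FPR = FP / (FP + TN) = 24 / 57 = 8/19.

8/19


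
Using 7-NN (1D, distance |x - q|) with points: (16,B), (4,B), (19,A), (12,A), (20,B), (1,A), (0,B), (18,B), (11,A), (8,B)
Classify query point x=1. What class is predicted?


Distances: |16-1|=15, |4-1|=3, |19-1|=18, |12-1|=11, |20-1|=19, |1-1|=0, |0-1|=1, |18-1|=17, |11-1|=10, |8-1|=7. 7 nearest: (1,A), (0,B), (4,B), (8,B), (11,A), (12,A), (16,B). Counts: {'A': 3, 'B': 4}. Majority class: B.

B


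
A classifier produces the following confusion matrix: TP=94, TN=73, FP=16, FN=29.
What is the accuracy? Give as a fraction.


Accuracy = (TP + TN) / (TP + TN + FP + FN) = (94 + 73) / 212 = 167/212.

167/212


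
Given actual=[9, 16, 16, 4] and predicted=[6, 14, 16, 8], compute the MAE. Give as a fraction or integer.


MAE = (1/4) * (|9-6|=3 + |16-14|=2 + |16-16|=0 + |4-8|=4). Sum = 9. MAE = 9/4.

9/4


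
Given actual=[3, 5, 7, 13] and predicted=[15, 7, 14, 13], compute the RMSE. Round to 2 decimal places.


MSE = 49.2500. RMSE = sqrt(49.2500) = 7.02.

7.02


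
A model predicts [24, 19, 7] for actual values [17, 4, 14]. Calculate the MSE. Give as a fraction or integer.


MSE = (1/3) * ((17-24)^2=49 + (4-19)^2=225 + (14-7)^2=49). Sum = 323. MSE = 323/3.

323/3


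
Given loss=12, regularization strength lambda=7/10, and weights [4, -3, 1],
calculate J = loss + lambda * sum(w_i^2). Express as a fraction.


L2 sq norm = sum(w^2) = 26. J = 12 + 7/10 * 26 = 151/5.

151/5


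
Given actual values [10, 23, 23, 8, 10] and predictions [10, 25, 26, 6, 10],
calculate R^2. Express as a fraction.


Mean(y) = 74/5. SS_res = 17. SS_tot = 1134/5. R^2 = 1 - 17/(1134/5) = 1049/1134.

1049/1134


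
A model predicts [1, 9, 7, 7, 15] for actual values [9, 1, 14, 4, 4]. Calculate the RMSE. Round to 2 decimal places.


MSE = 61.4000. RMSE = sqrt(61.4000) = 7.84.

7.84


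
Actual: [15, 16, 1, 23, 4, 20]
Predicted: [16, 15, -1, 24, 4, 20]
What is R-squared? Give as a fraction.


Mean(y) = 79/6. SS_res = 7. SS_tot = 2321/6. R^2 = 1 - 7/(2321/6) = 2279/2321.

2279/2321


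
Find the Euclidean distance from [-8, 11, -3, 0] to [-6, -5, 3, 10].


d = sqrt(sum of squared differences). (-8--6)^2=4, (11--5)^2=256, (-3-3)^2=36, (0-10)^2=100. Sum = 396.

sqrt(396)


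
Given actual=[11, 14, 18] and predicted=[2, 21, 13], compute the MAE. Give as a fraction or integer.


MAE = (1/3) * (|11-2|=9 + |14-21|=7 + |18-13|=5). Sum = 21. MAE = 7.

7


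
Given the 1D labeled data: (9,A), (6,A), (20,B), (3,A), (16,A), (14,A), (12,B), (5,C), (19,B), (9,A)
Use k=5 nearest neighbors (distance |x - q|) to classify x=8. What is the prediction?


Distances: |9-8|=1, |6-8|=2, |20-8|=12, |3-8|=5, |16-8|=8, |14-8|=6, |12-8|=4, |5-8|=3, |19-8|=11, |9-8|=1. 5 nearest: (9,A), (9,A), (6,A), (5,C), (12,B). Counts: {'A': 3, 'C': 1, 'B': 1}. Majority class: A.

A


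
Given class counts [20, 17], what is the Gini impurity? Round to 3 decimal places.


Total = 37. Proportions: 20/37, 17/37. sum(p_i^2) = 0.5033. Gini = 1 - 0.5033 = 0.4967, which rounds to 0.497.

0.497


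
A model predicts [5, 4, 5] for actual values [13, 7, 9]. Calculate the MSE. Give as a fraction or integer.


MSE = (1/3) * ((13-5)^2=64 + (7-4)^2=9 + (9-5)^2=16). Sum = 89. MSE = 89/3.

89/3


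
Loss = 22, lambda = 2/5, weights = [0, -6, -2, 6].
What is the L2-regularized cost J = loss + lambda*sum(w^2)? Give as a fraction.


L2 sq norm = sum(w^2) = 76. J = 22 + 2/5 * 76 = 262/5.

262/5


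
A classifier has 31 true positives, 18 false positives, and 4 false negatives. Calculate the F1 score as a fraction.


Precision = 31/49 = 31/49. Recall = 31/35 = 31/35. F1 = 2*P*R/(P+R) = 31/42.

31/42


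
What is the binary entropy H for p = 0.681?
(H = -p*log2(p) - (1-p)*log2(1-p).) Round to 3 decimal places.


H = -0.681*log2(0.681) - 0.319*log2(0.319) = 0.903.

0.903


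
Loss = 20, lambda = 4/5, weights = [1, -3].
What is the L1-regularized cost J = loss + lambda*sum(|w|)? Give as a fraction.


L1 norm = sum(|w|) = 4. J = 20 + 4/5 * 4 = 116/5.

116/5


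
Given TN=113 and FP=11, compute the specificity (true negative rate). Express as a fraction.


Specificity = TN / (TN + FP) = 113 / 124 = 113/124.

113/124


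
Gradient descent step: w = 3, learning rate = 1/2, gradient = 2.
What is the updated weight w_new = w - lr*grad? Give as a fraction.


w_new = 3 - 1/2 * 2 = 3 - 1 = 2.

2


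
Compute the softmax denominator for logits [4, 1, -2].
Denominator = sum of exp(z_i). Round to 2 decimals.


Denom = e^4=54.5982 + e^1=2.7183 + e^-2=0.1353. Sum = 57.4518, which rounds to 57.45.

57.45


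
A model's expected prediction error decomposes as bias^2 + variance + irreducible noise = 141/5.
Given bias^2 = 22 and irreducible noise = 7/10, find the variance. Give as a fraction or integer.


Total error = bias^2 + variance + irreducible noise. So variance = 141/5 - 22 - 7/10 = 11/2.

11/2


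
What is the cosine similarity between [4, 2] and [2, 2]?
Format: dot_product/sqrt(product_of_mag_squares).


dot = 12. |a|^2 = 20, |b|^2 = 8. cos = 12/sqrt(160).

12/sqrt(160)


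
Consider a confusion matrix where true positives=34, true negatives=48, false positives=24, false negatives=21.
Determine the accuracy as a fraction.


Accuracy = (TP + TN) / (TP + TN + FP + FN) = (34 + 48) / 127 = 82/127.

82/127


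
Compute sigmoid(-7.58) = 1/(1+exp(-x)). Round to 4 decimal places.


sigma(-7.58) = 1/(1+e^(7.58)) = 1/(1+1958.628965) = 1/1959.628965 = 0.0005.

0.0005


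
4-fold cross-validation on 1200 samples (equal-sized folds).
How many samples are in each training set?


Each validation fold has 1200/4 = 300 samples. Training set = 1200 - 300 = 900.

900


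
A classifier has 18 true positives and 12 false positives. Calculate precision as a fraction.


Precision = TP / (TP + FP) = 18 / 30 = 3/5.

3/5


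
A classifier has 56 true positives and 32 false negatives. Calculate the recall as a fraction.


Recall = TP / (TP + FN) = 56 / 88 = 7/11.

7/11


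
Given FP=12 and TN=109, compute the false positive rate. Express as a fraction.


FPR = FP / (FP + TN) = 12 / 121 = 12/121.

12/121


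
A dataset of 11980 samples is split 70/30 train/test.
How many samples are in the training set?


Test set = 11980 * 30% = 3594. Training set = 11980 - 3594 = 8386.

8386


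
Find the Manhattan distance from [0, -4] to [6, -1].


d = sum of absolute differences: |0-6|=6 + |-4--1|=3 = 9.

9


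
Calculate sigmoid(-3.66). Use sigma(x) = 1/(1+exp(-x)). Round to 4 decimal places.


sigma(-3.66) = 1/(1+e^(3.66)) = 1/(1+38.861343) = 1/39.861343 = 0.0251.

0.0251


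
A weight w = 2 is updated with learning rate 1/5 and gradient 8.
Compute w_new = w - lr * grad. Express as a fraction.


w_new = 2 - 1/5 * 8 = 2 - 8/5 = 2/5.

2/5


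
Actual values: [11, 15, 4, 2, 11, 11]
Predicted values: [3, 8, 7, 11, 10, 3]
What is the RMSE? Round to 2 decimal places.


MSE = 44.6667. RMSE = sqrt(44.6667) = 6.68.

6.68


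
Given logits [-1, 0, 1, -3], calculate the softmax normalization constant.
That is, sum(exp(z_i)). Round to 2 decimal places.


Denom = e^-1=0.3679 + e^0=1.0000 + e^1=2.7183 + e^-3=0.0498. Sum = 4.1360, which rounds to 4.14.

4.14


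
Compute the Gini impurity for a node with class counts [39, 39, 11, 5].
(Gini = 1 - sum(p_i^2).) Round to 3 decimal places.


Total = 94. Proportions: 39/94, 39/94, 11/94, 5/94. sum(p_i^2) = 0.3608. Gini = 1 - 0.3608 = 0.6392, which rounds to 0.639.

0.639


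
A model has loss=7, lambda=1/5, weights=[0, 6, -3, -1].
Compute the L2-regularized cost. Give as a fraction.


L2 sq norm = sum(w^2) = 46. J = 7 + 1/5 * 46 = 81/5.

81/5


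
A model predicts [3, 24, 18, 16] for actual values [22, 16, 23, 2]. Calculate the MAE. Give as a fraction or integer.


MAE = (1/4) * (|22-3|=19 + |16-24|=8 + |23-18|=5 + |2-16|=14). Sum = 46. MAE = 23/2.

23/2


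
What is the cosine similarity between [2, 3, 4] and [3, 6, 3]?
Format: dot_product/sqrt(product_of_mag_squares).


dot = 36. |a|^2 = 29, |b|^2 = 54. cos = 36/sqrt(1566).

36/sqrt(1566)


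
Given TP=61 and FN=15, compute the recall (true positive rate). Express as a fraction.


Recall = TP / (TP + FN) = 61 / 76 = 61/76.

61/76


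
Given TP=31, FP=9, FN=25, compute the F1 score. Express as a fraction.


Precision = 31/40 = 31/40. Recall = 31/56 = 31/56. F1 = 2*P*R/(P+R) = 31/48.

31/48


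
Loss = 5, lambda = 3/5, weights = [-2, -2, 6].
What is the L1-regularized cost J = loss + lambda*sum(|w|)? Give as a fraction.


L1 norm = sum(|w|) = 10. J = 5 + 3/5 * 10 = 11.

11


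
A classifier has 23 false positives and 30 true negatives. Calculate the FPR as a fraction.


FPR = FP / (FP + TN) = 23 / 53 = 23/53.

23/53


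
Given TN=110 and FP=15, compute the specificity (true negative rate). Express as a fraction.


Specificity = TN / (TN + FP) = 110 / 125 = 22/25.

22/25


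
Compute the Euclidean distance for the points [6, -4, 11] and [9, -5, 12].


d = sqrt(sum of squared differences). (6-9)^2=9, (-4--5)^2=1, (11-12)^2=1. Sum = 11.

sqrt(11)


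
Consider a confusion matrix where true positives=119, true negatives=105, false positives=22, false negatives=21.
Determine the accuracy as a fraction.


Accuracy = (TP + TN) / (TP + TN + FP + FN) = (119 + 105) / 267 = 224/267.

224/267


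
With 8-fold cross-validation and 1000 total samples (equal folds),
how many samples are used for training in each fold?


Each validation fold has 1000/8 = 125 samples. Training set = 1000 - 125 = 875.

875


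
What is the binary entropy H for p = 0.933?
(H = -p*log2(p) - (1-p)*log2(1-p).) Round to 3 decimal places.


H = -0.933*log2(0.933) - 0.067*log2(0.067) = 0.355.

0.355


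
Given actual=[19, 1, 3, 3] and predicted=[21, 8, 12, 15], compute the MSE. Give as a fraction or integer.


MSE = (1/4) * ((19-21)^2=4 + (1-8)^2=49 + (3-12)^2=81 + (3-15)^2=144). Sum = 278. MSE = 139/2.

139/2


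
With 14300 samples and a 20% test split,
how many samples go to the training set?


Test set = 14300 * 20% = 2860. Training set = 14300 - 2860 = 11440.

11440


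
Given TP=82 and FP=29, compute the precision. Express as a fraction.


Precision = TP / (TP + FP) = 82 / 111 = 82/111.

82/111


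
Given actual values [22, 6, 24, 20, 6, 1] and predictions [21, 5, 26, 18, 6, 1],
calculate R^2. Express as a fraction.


Mean(y) = 79/6. SS_res = 10. SS_tot = 2957/6. R^2 = 1 - 10/(2957/6) = 2897/2957.

2897/2957


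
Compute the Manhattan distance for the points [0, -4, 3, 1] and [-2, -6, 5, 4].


d = sum of absolute differences: |0--2|=2 + |-4--6|=2 + |3-5|=2 + |1-4|=3 = 9.

9


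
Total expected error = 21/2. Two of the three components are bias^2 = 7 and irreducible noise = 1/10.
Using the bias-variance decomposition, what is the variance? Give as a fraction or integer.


Total error = bias^2 + variance + irreducible noise. So variance = 21/2 - 7 - 1/10 = 17/5.

17/5


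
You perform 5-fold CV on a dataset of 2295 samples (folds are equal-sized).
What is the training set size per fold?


Each validation fold has 2295/5 = 459 samples. Training set = 2295 - 459 = 1836.

1836


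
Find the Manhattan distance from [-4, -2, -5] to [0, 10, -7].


d = sum of absolute differences: |-4-0|=4 + |-2-10|=12 + |-5--7|=2 = 18.

18


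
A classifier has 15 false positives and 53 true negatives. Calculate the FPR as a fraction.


FPR = FP / (FP + TN) = 15 / 68 = 15/68.

15/68


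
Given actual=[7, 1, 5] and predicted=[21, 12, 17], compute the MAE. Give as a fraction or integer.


MAE = (1/3) * (|7-21|=14 + |1-12|=11 + |5-17|=12). Sum = 37. MAE = 37/3.

37/3
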